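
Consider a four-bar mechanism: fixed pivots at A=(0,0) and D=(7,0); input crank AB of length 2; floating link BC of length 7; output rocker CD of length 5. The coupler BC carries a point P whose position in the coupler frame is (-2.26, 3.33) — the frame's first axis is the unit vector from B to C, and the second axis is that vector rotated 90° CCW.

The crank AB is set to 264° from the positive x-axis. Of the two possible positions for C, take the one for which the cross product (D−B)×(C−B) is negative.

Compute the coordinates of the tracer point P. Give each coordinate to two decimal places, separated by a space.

-0.86 1.98

A=(0,0), D=(7.00,0)
B = A + 2.00·(cos264°, sin264°) = (-0.2091, -1.9890)
|BD| = 7.4784
circle(B,7.00) ∩ circle(D,5.00): a=5.3438, h=4.5214
  candidates: C₊=(3.7397,3.7909) cross=33.813; C₋=(6.1449,-4.9263) cross=-33.813
  mode - wants cross < 0 → take C=(6.1449,-4.9263) (cross=-33.813)
ex = (C−B)/|BC| = (0.9077,-0.4196); ey = (0.4196,0.9077)
P = B + -2.26·ex + 3.33·ey = (-0.8632,1.9819)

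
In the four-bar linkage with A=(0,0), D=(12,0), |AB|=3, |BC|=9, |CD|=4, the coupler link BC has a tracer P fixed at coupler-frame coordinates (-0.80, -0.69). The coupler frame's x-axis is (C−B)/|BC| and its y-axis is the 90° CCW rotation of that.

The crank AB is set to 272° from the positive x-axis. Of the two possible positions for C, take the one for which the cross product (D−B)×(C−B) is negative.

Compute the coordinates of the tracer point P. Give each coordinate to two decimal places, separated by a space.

-0.68 -3.71

A=(0,0), D=(12.00,0)
B = A + 3.00·(cos272°, sin272°) = (0.1047, -2.9982)
|BD| = 12.2673
circle(B,9.00) ∩ circle(D,4.00): a=8.7830, h=1.9645
  candidates: C₊=(8.1412,1.0534) cross=24.099; C₋=(9.1015,-2.7565) cross=-24.099
  mode - wants cross < 0 → take C=(9.1015,-2.7565) (cross=-24.099)
ex = (C−B)/|BC| = (0.9996,0.0268); ey = (-0.0268,0.9996)
P = B + -0.80·ex + -0.69·ey = (-0.6765,-3.7094)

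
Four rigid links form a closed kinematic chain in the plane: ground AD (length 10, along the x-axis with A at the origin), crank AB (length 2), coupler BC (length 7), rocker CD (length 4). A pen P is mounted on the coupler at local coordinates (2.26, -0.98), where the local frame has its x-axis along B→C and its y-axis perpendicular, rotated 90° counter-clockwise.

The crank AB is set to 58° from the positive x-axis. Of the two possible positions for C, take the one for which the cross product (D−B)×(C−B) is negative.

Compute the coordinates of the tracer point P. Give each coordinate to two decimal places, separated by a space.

A=(0,0), D=(10.00,0)
B = A + 2.00·(cos58°, sin58°) = (1.0598, 1.6961)
|BD| = 9.0996
circle(B,7.00) ∩ circle(D,4.00): a=6.3631, h=2.9174
  candidates: C₊=(7.8552,3.3764) cross=26.547; C₋=(6.7676,-2.3562) cross=-26.547
  mode - wants cross < 0 → take C=(6.7676,-2.3562) (cross=-26.547)
ex = (C−B)/|BC| = (0.8154,-0.5789); ey = (0.5789,0.8154)
P = B + 2.26·ex + -0.98·ey = (2.3353,-0.4113)

2.34 -0.41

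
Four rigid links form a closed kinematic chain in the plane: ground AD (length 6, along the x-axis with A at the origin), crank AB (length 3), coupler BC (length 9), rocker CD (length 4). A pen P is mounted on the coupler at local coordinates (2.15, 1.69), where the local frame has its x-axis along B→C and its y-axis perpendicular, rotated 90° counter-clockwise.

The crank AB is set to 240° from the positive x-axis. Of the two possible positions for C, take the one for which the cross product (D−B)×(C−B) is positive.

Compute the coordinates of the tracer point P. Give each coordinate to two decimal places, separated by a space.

-1.20 0.12

A=(0,0), D=(6.00,0)
B = A + 3.00·(cos240°, sin240°) = (-1.5000, -2.5981)
|BD| = 7.9373
circle(B,9.00) ∩ circle(D,4.00): a=8.0632, h=3.9980
  candidates: C₊=(4.8104,3.8190) cross=31.733; C₋=(7.4277,-3.7365) cross=-31.733
  mode + wants cross > 0 → take C=(4.8104,3.8190) (cross=31.733)
ex = (C−B)/|BC| = (0.7012,0.7130); ey = (-0.7130,0.7012)
P = B + 2.15·ex + 1.69·ey = (-1.1975,0.1198)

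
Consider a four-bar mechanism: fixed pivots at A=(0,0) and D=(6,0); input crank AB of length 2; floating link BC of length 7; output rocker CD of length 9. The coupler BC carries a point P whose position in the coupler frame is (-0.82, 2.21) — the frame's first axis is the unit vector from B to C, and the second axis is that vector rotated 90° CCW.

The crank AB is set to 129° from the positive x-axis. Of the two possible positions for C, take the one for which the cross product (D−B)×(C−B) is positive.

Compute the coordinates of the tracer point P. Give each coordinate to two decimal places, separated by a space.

-3.61 1.74

A=(0,0), D=(6.00,0)
B = A + 2.00·(cos129°, sin129°) = (-1.2586, 1.5543)
|BD| = 7.4232
circle(B,7.00) ∩ circle(D,9.00): a=1.5562, h=6.8248
  candidates: C₊=(1.6921,7.9020) cross=50.662; C₋=(-1.1660,-5.4451) cross=-50.662
  mode + wants cross > 0 → take C=(1.6921,7.9020) (cross=50.662)
ex = (C−B)/|BC| = (0.4215,0.9068); ey = (-0.9068,0.4215)
P = B + -0.82·ex + 2.21·ey = (-3.6084,1.7423)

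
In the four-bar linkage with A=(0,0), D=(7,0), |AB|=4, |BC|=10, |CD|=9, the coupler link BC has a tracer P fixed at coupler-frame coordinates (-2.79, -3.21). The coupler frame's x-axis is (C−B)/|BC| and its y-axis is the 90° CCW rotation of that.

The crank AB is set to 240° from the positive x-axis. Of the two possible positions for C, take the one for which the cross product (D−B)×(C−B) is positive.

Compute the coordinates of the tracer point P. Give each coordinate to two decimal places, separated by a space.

0.41 -6.97

A=(0,0), D=(7.00,0)
B = A + 4.00·(cos240°, sin240°) = (-2.0000, -3.4641)
|BD| = 9.6437
circle(B,10.00) ∩ circle(D,9.00): a=5.8069, h=8.1412
  candidates: C₊=(0.4949,6.2197) cross=78.511; C₋=(6.3438,-8.9760) cross=-78.511
  mode + wants cross > 0 → take C=(0.4949,6.2197) (cross=78.511)
ex = (C−B)/|BC| = (0.2495,0.9684); ey = (-0.9684,0.2495)
P = B + -2.79·ex + -3.21·ey = (0.4124,-6.9667)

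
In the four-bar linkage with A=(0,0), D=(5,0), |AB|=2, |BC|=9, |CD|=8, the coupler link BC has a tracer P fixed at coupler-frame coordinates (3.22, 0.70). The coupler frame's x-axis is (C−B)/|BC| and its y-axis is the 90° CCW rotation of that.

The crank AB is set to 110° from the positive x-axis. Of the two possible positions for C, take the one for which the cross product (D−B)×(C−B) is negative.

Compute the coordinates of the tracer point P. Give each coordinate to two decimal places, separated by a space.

0.62 -1.15

A=(0,0), D=(5.00,0)
B = A + 2.00·(cos110°, sin110°) = (-0.6840, 1.8794)
|BD| = 5.9867
circle(B,9.00) ∩ circle(D,8.00): a=4.4132, h=7.8437
  candidates: C₊=(5.9684,7.9412) cross=46.958; C₋=(1.0437,-6.9532) cross=-46.958
  mode - wants cross < 0 → take C=(1.0437,-6.9532) (cross=-46.958)
ex = (C−B)/|BC| = (0.1920,-0.9814); ey = (0.9814,0.1920)
P = B + 3.22·ex + 0.70·ey = (0.6211,-1.1464)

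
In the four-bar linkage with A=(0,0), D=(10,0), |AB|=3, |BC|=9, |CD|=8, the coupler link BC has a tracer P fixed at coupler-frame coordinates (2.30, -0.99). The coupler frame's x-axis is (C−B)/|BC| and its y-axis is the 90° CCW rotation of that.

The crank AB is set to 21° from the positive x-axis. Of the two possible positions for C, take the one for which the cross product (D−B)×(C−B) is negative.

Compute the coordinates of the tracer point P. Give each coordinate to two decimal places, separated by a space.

2.82 -1.43

A=(0,0), D=(10.00,0)
B = A + 3.00·(cos21°, sin21°) = (2.8007, 1.0751)
|BD| = 7.2791
circle(B,9.00) ∩ circle(D,8.00): a=4.8073, h=7.6086
  candidates: C₊=(8.6791,7.8902) cross=55.383; C₋=(6.4315,-7.1600) cross=-55.383
  mode - wants cross < 0 → take C=(6.4315,-7.1600) (cross=-55.383)
ex = (C−B)/|BC| = (0.4034,-0.9150); ey = (0.9150,0.4034)
P = B + 2.30·ex + -0.99·ey = (2.8227,-1.4288)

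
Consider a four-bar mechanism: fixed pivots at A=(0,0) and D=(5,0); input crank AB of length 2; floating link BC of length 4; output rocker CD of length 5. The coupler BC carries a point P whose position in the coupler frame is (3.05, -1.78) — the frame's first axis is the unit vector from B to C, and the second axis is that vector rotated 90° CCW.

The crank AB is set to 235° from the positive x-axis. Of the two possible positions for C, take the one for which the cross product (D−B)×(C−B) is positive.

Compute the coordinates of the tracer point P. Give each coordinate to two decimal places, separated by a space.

A=(0,0), D=(5.00,0)
B = A + 2.00·(cos235°, sin235°) = (-1.1472, -1.6383)
|BD| = 6.3617
circle(B,4.00) ∩ circle(D,5.00): a=2.4735, h=3.1435
  candidates: C₊=(0.4334,2.0362) cross=19.998; C₋=(2.0525,-4.0388) cross=-19.998
  mode + wants cross > 0 → take C=(0.4334,2.0362) (cross=19.998)
ex = (C−B)/|BC| = (0.3951,0.9186); ey = (-0.9186,0.3951)
P = B + 3.05·ex + -1.78·ey = (1.6932,0.4602)

1.69 0.46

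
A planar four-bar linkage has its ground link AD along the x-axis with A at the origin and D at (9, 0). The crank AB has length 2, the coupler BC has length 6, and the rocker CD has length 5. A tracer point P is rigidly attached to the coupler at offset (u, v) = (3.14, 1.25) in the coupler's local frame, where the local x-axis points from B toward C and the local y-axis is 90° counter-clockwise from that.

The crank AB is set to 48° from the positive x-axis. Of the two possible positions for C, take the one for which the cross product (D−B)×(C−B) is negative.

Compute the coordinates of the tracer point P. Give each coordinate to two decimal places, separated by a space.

4.29 -0.16

A=(0,0), D=(9.00,0)
B = A + 2.00·(cos48°, sin48°) = (1.3383, 1.4863)
|BD| = 7.8046
circle(B,6.00) ∩ circle(D,5.00): a=4.6070, h=3.8439
  candidates: C₊=(6.5930,4.3825) cross=30.000; C₋=(5.1289,-3.1646) cross=-30.000
  mode - wants cross < 0 → take C=(5.1289,-3.1646) (cross=-30.000)
ex = (C−B)/|BC| = (0.6318,-0.7752); ey = (0.7752,0.6318)
P = B + 3.14·ex + 1.25·ey = (4.2910,-0.1580)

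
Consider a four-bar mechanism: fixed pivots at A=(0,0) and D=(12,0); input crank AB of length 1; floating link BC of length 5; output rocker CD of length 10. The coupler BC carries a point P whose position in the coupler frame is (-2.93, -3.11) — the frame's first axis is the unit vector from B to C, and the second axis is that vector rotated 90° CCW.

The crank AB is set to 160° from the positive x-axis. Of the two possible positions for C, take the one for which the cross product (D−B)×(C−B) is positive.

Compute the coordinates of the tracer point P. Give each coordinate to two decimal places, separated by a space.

A=(0,0), D=(12.00,0)
B = A + 1.00·(cos160°, sin160°) = (-0.9397, 0.3420)
|BD| = 12.9442
circle(B,5.00) ∩ circle(D,10.00): a=3.5751, h=3.4956
  candidates: C₊=(2.7265,3.7419) cross=45.247; C₋=(2.5418,-3.2468) cross=-45.247
  mode + wants cross > 0 → take C=(2.7265,3.7419) (cross=45.247)
ex = (C−B)/|BC| = (0.7332,0.6800); ey = (-0.6800,0.7332)
P = B + -2.93·ex + -3.11·ey = (-0.9733,-3.9307)

-0.97 -3.93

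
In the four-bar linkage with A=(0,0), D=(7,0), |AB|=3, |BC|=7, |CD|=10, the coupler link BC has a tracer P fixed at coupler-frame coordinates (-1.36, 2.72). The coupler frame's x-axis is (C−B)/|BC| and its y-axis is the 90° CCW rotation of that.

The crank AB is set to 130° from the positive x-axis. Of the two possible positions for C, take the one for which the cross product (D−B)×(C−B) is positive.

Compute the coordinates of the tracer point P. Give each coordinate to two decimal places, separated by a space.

-4.96 2.46

A=(0,0), D=(7.00,0)
B = A + 3.00·(cos130°, sin130°) = (-1.9284, 2.2981)
|BD| = 9.2194
circle(B,7.00) ∩ circle(D,10.00): a=1.8438, h=6.7528
  candidates: C₊=(1.5405,8.3782) cross=62.257; C₋=(-1.8261,-4.7011) cross=-62.257
  mode + wants cross > 0 → take C=(1.5405,8.3782) (cross=62.257)
ex = (C−B)/|BC| = (0.4956,0.8686); ey = (-0.8686,0.4956)
P = B + -1.36·ex + 2.72·ey = (-4.9648,2.4648)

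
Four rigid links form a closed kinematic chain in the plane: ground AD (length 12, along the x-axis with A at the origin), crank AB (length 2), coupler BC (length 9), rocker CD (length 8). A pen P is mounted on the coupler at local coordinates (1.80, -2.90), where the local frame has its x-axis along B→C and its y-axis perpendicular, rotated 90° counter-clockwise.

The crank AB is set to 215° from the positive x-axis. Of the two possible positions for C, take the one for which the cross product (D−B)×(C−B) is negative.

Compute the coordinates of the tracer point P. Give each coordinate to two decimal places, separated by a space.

-1.48 -4.56

A=(0,0), D=(12.00,0)
B = A + 2.00·(cos215°, sin215°) = (-1.6383, -1.1472)
|BD| = 13.6865
circle(B,9.00) ∩ circle(D,8.00): a=7.4643, h=5.0284
  candidates: C₊=(5.3783,4.4892) cross=68.821; C₋=(6.2212,-5.5322) cross=-68.821
  mode - wants cross < 0 → take C=(6.2212,-5.5322) (cross=-68.821)
ex = (C−B)/|BC| = (0.8733,-0.4872); ey = (0.4872,0.8733)
P = B + 1.80·ex + -2.90·ey = (-1.4794,-4.5567)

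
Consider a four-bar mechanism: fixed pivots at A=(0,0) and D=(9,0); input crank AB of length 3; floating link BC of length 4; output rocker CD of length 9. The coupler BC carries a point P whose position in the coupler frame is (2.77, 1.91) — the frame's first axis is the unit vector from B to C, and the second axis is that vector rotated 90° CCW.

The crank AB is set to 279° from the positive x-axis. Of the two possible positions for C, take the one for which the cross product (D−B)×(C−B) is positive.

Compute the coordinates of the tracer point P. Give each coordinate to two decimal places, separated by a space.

-1.72 -0.40

A=(0,0), D=(9.00,0)
B = A + 3.00·(cos279°, sin279°) = (0.4693, -2.9631)
|BD| = 9.0306
circle(B,4.00) ∩ circle(D,9.00): a=0.9165, h=3.8936
  candidates: C₊=(0.0575,1.0157) cross=35.162; C₋=(2.6126,-6.3404) cross=-35.162
  mode + wants cross > 0 → take C=(0.0575,1.0157) (cross=35.162)
ex = (C−B)/|BC| = (-0.1030,0.9947); ey = (-0.9947,-0.1030)
P = B + 2.77·ex + 1.91·ey = (-1.7157,-0.4044)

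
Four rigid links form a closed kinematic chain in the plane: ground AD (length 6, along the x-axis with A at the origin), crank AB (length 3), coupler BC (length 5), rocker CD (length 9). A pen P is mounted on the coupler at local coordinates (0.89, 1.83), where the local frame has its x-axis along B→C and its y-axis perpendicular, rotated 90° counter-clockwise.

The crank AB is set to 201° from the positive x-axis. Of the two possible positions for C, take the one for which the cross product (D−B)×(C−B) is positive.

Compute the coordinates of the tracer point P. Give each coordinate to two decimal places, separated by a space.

-4.49 0.06

A=(0,0), D=(6.00,0)
B = A + 3.00·(cos201°, sin201°) = (-2.8007, -1.0751)
|BD| = 8.8662
circle(B,5.00) ∩ circle(D,9.00): a=1.2750, h=4.8347
  candidates: C₊=(-2.1214,3.8785) cross=42.865; C₋=(-0.9489,-5.7195) cross=-42.865
  mode + wants cross > 0 → take C=(-2.1214,3.8785) (cross=42.865)
ex = (C−B)/|BC| = (0.1359,0.9907); ey = (-0.9907,0.1359)
P = B + 0.89·ex + 1.83·ey = (-4.4928,0.0553)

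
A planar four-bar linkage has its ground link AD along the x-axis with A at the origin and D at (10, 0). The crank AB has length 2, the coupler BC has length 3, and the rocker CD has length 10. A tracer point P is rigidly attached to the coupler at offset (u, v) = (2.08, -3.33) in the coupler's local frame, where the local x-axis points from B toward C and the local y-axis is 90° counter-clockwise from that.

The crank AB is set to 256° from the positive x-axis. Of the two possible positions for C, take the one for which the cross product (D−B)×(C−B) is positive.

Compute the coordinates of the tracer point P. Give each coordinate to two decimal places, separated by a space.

A=(0,0), D=(10.00,0)
B = A + 2.00·(cos256°, sin256°) = (-0.4838, -1.9406)
|BD| = 10.6619
circle(B,3.00) ∩ circle(D,10.00): a=1.0635, h=2.8052
  candidates: C₊=(0.0513,1.0113) cross=29.909; C₋=(1.0724,-4.5054) cross=-29.909
  mode + wants cross > 0 → take C=(0.0513,1.0113) (cross=29.909)
ex = (C−B)/|BC| = (0.1784,0.9840); ey = (-0.9840,0.1784)
P = B + 2.08·ex + -3.33·ey = (3.1638,-0.4879)

3.16 -0.49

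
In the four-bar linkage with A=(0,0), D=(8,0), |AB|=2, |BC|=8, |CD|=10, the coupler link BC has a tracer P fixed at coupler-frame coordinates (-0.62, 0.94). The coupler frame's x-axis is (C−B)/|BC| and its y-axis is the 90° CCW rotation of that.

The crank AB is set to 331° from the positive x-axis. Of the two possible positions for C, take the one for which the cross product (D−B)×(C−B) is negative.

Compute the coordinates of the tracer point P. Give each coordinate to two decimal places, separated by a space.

A=(0,0), D=(8.00,0)
B = A + 2.00·(cos331°, sin331°) = (1.7492, -0.9696)
|BD| = 6.3255
circle(B,8.00) ∩ circle(D,10.00): a=0.3171, h=7.9937
  candidates: C₊=(0.8373,6.9782) cross=50.564; C₋=(3.2880,-8.8202) cross=-50.564
  mode - wants cross < 0 → take C=(3.2880,-8.8202) (cross=-50.564)
ex = (C−B)/|BC| = (0.1923,-0.9813); ey = (0.9813,0.1923)
P = B + -0.62·ex + 0.94·ey = (2.5524,-0.1804)

2.55 -0.18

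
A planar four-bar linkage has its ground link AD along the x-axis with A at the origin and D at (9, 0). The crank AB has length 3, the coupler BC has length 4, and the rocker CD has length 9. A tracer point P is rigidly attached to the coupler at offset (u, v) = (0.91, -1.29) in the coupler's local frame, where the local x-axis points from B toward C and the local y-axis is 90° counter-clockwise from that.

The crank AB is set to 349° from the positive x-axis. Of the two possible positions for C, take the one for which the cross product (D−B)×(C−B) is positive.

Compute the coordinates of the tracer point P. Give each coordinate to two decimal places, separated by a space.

A=(0,0), D=(9.00,0)
B = A + 3.00·(cos349°, sin349°) = (2.9449, -0.5724)
|BD| = 6.0821
circle(B,4.00) ∩ circle(D,9.00): a=-2.3025, h=3.2709
  candidates: C₊=(0.3448,2.4672) cross=19.894; C₋=(0.9605,-4.0455) cross=-19.894
  mode + wants cross > 0 → take C=(0.3448,2.4672) (cross=19.894)
ex = (C−B)/|BC| = (-0.6500,0.7599); ey = (-0.7599,-0.6500)
P = B + 0.91·ex + -1.29·ey = (3.3336,0.9576)

3.33 0.96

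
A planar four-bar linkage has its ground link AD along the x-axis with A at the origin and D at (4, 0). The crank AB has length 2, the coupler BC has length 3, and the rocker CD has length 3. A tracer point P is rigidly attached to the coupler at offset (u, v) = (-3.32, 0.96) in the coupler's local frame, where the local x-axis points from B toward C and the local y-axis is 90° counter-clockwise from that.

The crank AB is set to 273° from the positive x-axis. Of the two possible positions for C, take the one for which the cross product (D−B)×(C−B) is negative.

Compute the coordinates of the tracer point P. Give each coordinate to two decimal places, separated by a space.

A=(0,0), D=(4.00,0)
B = A + 2.00·(cos273°, sin273°) = (0.1047, -1.9973)
|BD| = 4.3775
circle(B,3.00) ∩ circle(D,3.00): a=2.1888, h=2.0517
  candidates: C₊=(1.1163,0.8270) cross=8.981; C₋=(2.9884,-2.8243) cross=-8.981
  mode - wants cross < 0 → take C=(2.9884,-2.8243) (cross=-8.981)
ex = (C−B)/|BC| = (0.9612,-0.2757); ey = (0.2757,0.9612)
P = B + -3.32·ex + 0.96·ey = (-2.8220,-0.1592)

-2.82 -0.16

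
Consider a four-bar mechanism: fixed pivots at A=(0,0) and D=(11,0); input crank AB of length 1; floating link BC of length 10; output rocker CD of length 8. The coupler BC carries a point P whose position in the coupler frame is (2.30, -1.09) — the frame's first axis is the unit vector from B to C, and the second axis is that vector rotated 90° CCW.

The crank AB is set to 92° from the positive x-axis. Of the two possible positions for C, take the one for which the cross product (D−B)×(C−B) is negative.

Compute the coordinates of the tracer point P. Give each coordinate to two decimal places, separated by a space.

A=(0,0), D=(11.00,0)
B = A + 1.00·(cos92°, sin92°) = (-0.0349, 0.9994)
|BD| = 11.0801
circle(B,10.00) ∩ circle(D,8.00): a=7.1646, h=6.9763
  candidates: C₊=(7.7297,7.3010) cross=77.298; C₋=(6.4712,-6.5947) cross=-77.298
  mode - wants cross < 0 → take C=(6.4712,-6.5947) (cross=-77.298)
ex = (C−B)/|BC| = (0.6506,-0.7594); ey = (0.7594,0.6506)
P = B + 2.30·ex + -1.09·ey = (0.6338,-1.4564)

0.63 -1.46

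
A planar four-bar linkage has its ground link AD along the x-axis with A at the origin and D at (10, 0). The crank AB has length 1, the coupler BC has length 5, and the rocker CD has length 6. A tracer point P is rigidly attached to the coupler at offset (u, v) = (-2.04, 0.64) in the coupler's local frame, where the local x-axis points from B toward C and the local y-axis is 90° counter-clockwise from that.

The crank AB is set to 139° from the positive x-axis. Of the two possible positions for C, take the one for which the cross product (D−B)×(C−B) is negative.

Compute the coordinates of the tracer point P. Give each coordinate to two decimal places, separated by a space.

-2.53 1.84

A=(0,0), D=(10.00,0)
B = A + 1.00·(cos139°, sin139°) = (-0.7547, 0.6561)
|BD| = 10.7747
circle(B,5.00) ∩ circle(D,6.00): a=4.8769, h=1.1027
  candidates: C₊=(4.1803,1.4597) cross=11.881; C₋=(4.0460,-0.7415) cross=-11.881
  mode - wants cross < 0 → take C=(4.0460,-0.7415) (cross=-11.881)
ex = (C−B)/|BC| = (0.9601,-0.2795); ey = (0.2795,0.9601)
P = B + -2.04·ex + 0.64·ey = (-2.5345,1.8408)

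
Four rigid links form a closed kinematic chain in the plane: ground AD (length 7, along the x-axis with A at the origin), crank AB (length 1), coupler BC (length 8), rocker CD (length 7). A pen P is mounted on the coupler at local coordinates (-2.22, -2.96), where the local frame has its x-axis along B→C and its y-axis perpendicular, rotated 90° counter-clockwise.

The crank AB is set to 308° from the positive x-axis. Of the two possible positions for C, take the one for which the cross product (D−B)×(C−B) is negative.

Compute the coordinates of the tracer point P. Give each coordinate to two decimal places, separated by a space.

A=(0,0), D=(7.00,0)
B = A + 1.00·(cos308°, sin308°) = (0.6157, -0.7880)
|BD| = 6.4328
circle(B,8.00) ∩ circle(D,7.00): a=4.3823, h=6.6929
  candidates: C₊=(4.1451,6.3914) cross=43.054; C₋=(5.7848,-6.8937) cross=-43.054
  mode - wants cross < 0 → take C=(5.7848,-6.8937) (cross=-43.054)
ex = (C−B)/|BC| = (0.6461,-0.7632); ey = (0.7632,0.6461)
P = B + -2.22·ex + -2.96·ey = (-3.0779,-1.0063)

-3.08 -1.01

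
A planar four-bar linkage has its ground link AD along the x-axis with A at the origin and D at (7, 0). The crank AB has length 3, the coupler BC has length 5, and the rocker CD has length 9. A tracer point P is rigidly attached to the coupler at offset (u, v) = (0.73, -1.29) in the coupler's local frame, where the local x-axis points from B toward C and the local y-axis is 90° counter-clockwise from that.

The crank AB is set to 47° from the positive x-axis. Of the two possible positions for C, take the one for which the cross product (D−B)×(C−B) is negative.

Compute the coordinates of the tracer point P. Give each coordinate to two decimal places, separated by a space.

0.69 2.79

A=(0,0), D=(7.00,0)
B = A + 3.00·(cos47°, sin47°) = (2.0460, 2.1941)
|BD| = 5.4181
circle(B,5.00) ∩ circle(D,9.00): a=-2.4588, h=4.3537
  candidates: C₊=(1.5608,7.1705) cross=23.589; C₋=(-1.9652,-0.7910) cross=-23.589
  mode - wants cross < 0 → take C=(-1.9652,-0.7910) (cross=-23.589)
ex = (C−B)/|BC| = (-0.8022,-0.5970); ey = (0.5970,-0.8022)
P = B + 0.73·ex + -1.29·ey = (0.6902,2.7931)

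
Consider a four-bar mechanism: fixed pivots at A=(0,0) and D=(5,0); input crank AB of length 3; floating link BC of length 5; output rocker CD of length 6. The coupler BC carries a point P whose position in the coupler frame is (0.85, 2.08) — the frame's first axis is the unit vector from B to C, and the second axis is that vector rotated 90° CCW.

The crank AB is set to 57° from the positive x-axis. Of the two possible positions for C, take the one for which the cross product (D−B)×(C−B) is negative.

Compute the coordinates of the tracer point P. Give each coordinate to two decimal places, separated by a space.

3.08 0.80

A=(0,0), D=(5.00,0)
B = A + 3.00·(cos57°, sin57°) = (1.6339, 2.5160)
|BD| = 4.2025
circle(B,5.00) ∩ circle(D,6.00): a=0.7925, h=4.9368
  candidates: C₊=(5.2243,5.9958) cross=20.747; C₋=(-0.6870,-1.9127) cross=-20.747
  mode - wants cross < 0 → take C=(-0.6870,-1.9127) (cross=-20.747)
ex = (C−B)/|BC| = (-0.4642,-0.8857); ey = (0.8857,-0.4642)
P = B + 0.85·ex + 2.08·ey = (3.0817,0.7976)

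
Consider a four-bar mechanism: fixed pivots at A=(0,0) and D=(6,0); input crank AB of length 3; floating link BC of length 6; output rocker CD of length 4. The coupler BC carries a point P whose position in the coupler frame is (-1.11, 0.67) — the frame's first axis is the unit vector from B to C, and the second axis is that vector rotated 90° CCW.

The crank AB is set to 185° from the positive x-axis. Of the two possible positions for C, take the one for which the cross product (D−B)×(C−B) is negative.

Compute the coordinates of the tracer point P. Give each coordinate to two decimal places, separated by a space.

A=(0,0), D=(6.00,0)
B = A + 3.00·(cos185°, sin185°) = (-2.9886, -0.2615)
|BD| = 8.9924
circle(B,6.00) ∩ circle(D,4.00): a=5.6082, h=2.1325
  candidates: C₊=(2.5553,2.0332) cross=19.176; C₋=(2.6793,-2.2300) cross=-19.176
  mode - wants cross < 0 → take C=(2.6793,-2.2300) (cross=-19.176)
ex = (C−B)/|BC| = (0.9446,-0.3281); ey = (0.3281,0.9446)
P = B + -1.11·ex + 0.67·ey = (-3.8173,0.7356)

-3.82 0.74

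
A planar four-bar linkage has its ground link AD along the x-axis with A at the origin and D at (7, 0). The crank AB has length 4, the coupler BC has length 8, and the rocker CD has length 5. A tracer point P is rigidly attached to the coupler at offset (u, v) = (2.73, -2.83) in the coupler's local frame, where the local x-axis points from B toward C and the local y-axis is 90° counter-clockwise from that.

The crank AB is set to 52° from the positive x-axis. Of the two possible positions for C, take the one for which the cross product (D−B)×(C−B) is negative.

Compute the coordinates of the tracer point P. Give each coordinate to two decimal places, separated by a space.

A=(0,0), D=(7.00,0)
B = A + 4.00·(cos52°, sin52°) = (2.4626, 3.1520)
|BD| = 5.5248
circle(B,8.00) ∩ circle(D,5.00): a=6.2919, h=4.9408
  candidates: C₊=(10.4489,3.6201) cross=27.297; C₋=(4.8112,-4.4955) cross=-27.297
  mode - wants cross < 0 → take C=(4.8112,-4.4955) (cross=-27.297)
ex = (C−B)/|BC| = (0.2936,-0.9559); ey = (0.9559,0.2936)
P = B + 2.73·ex + -2.83·ey = (0.5588,-0.2885)

0.56 -0.29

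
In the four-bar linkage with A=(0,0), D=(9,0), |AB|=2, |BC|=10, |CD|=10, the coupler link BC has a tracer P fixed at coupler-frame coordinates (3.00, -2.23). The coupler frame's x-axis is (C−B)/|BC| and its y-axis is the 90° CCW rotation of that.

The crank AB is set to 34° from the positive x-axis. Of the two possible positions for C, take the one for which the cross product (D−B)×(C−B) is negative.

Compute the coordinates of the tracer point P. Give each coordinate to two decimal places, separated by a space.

0.17 -2.31

A=(0,0), D=(9.00,0)
B = A + 2.00·(cos34°, sin34°) = (1.6581, 1.1184)
|BD| = 7.4266
circle(B,10.00) ∩ circle(D,10.00): a=3.7133, h=9.2850
  candidates: C₊=(6.7273,9.7383) cross=68.956; C₋=(3.9308,-8.6199) cross=-68.956
  mode - wants cross < 0 → take C=(3.9308,-8.6199) (cross=-68.956)
ex = (C−B)/|BC| = (0.2273,-0.9738); ey = (0.9738,0.2273)
P = B + 3.00·ex + -2.23·ey = (0.1682,-2.3099)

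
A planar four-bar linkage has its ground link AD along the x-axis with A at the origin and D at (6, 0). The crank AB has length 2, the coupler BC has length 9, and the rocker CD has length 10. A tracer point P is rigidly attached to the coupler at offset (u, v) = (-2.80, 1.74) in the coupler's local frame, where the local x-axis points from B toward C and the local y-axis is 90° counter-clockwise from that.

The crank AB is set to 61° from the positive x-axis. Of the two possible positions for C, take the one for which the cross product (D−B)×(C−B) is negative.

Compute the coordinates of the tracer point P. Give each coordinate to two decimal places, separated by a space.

A=(0,0), D=(6.00,0)
B = A + 2.00·(cos61°, sin61°) = (0.9696, 1.7492)
|BD| = 5.3258
circle(B,9.00) ∩ circle(D,10.00): a=0.8792, h=8.9570
  candidates: C₊=(4.7419,9.9205) cross=47.703; C₋=(-1.1418,-6.9996) cross=-47.703
  mode - wants cross < 0 → take C=(-1.1418,-6.9996) (cross=-47.703)
ex = (C−B)/|BC| = (-0.2346,-0.9721); ey = (0.9721,-0.2346)
P = B + -2.80·ex + 1.74·ey = (3.3180,4.0629)

3.32 4.06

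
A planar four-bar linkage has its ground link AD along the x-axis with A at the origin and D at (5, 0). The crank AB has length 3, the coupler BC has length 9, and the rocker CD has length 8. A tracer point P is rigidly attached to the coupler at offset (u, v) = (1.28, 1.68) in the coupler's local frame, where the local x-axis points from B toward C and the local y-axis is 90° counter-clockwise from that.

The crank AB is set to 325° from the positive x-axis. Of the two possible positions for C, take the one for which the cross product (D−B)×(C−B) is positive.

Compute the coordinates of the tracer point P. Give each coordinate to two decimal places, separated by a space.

0.66 -0.61

A=(0,0), D=(5.00,0)
B = A + 3.00·(cos325°, sin325°) = (2.4575, -1.7207)
|BD| = 3.0701
circle(B,9.00) ∩ circle(D,8.00): a=4.3037, h=7.9043
  candidates: C₊=(1.5914,7.2375) cross=24.267; C₋=(10.4519,-5.8547) cross=-24.267
  mode + wants cross > 0 → take C=(1.5914,7.2375) (cross=24.267)
ex = (C−B)/|BC| = (-0.0962,0.9954); ey = (-0.9954,-0.0962)
P = B + 1.28·ex + 1.68·ey = (0.6621,-0.6083)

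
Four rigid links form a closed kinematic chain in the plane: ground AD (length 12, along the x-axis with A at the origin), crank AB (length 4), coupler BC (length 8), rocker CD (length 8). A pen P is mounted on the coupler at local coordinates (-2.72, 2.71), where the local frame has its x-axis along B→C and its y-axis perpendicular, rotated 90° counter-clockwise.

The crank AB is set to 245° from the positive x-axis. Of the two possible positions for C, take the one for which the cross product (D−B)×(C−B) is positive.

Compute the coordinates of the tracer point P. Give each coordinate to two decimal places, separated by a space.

-5.53 -3.47

A=(0,0), D=(12.00,0)
B = A + 4.00·(cos245°, sin245°) = (-1.6905, -3.6252)
|BD| = 14.1623
circle(B,8.00) ∩ circle(D,8.00): a=7.0812, h=3.7225
  candidates: C₊=(4.2019,1.7859) cross=52.720; C₋=(6.1076,-5.4111) cross=-52.720
  mode + wants cross > 0 → take C=(4.2019,1.7859) (cross=52.720)
ex = (C−B)/|BC| = (0.7365,0.6764); ey = (-0.6764,0.7365)
P = B + -2.72·ex + 2.71·ey = (-5.5269,-3.4690)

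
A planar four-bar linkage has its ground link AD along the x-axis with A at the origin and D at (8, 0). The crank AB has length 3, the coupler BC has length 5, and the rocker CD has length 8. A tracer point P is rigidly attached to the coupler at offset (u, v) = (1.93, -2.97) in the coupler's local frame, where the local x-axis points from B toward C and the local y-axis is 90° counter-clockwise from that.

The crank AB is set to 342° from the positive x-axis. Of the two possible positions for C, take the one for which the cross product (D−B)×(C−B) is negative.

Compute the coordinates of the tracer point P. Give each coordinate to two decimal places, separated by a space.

-0.20 -2.72

A=(0,0), D=(8.00,0)
B = A + 3.00·(cos342°, sin342°) = (2.8532, -0.9271)
|BD| = 5.2297
circle(B,5.00) ∩ circle(D,8.00): a=-1.1139, h=4.8743
  candidates: C₊=(0.8928,3.6726) cross=25.491; C₋=(2.6210,-5.9217) cross=-25.491
  mode - wants cross < 0 → take C=(2.6210,-5.9217) (cross=-25.491)
ex = (C−B)/|BC| = (-0.0464,-0.9989); ey = (0.9989,-0.0464)
P = B + 1.93·ex + -2.97·ey = (-0.2033,-2.7170)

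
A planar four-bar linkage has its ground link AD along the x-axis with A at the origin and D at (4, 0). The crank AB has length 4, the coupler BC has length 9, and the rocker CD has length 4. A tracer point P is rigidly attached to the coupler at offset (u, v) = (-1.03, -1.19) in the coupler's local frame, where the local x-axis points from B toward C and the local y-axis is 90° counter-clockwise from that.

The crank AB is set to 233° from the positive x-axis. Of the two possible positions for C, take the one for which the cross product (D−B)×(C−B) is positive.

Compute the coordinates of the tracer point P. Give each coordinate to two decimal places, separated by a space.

-2.10 -4.74

A=(0,0), D=(4.00,0)
B = A + 4.00·(cos233°, sin233°) = (-2.4073, -3.1945)
|BD| = 7.1595
circle(B,9.00) ∩ circle(D,4.00): a=8.1192, h=3.8832
  candidates: C₊=(3.1262,3.9034) cross=27.801; C₋=(6.5915,-3.0470) cross=-27.801
  mode + wants cross > 0 → take C=(3.1262,3.9034) (cross=27.801)
ex = (C−B)/|BC| = (0.6148,0.7887); ey = (-0.7887,0.6148)
P = B + -1.03·ex + -1.19·ey = (-2.1020,-4.7385)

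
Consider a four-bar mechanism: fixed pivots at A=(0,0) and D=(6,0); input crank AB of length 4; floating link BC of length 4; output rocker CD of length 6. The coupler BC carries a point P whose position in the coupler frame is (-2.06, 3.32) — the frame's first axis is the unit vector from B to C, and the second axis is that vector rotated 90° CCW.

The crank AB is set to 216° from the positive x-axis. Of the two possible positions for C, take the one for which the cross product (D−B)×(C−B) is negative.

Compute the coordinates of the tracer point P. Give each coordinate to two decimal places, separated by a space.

-4.85 1.21

A=(0,0), D=(6.00,0)
B = A + 4.00·(cos216°, sin216°) = (-3.2361, -2.3511)
|BD| = 9.5306
circle(B,4.00) ∩ circle(D,6.00): a=3.7161, h=1.4802
  candidates: C₊=(-0.0000,0.0000) cross=14.107; C₋=(0.7303,-2.8688) cross=-14.107
  mode - wants cross < 0 → take C=(0.7303,-2.8688) (cross=-14.107)
ex = (C−B)/|BC| = (0.9916,-0.1294); ey = (0.1294,0.9916)
P = B + -2.06·ex + 3.32·ey = (-4.8491,1.2075)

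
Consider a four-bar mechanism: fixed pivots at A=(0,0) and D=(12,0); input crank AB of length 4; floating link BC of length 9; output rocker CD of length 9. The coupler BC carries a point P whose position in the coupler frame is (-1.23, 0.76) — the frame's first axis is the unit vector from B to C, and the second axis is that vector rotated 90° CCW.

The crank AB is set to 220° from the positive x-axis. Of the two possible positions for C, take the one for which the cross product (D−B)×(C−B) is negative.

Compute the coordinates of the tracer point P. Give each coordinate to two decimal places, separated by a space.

A=(0,0), D=(12.00,0)
B = A + 4.00·(cos220°, sin220°) = (-3.0642, -2.5712)
|BD| = 15.2820
circle(B,9.00) ∩ circle(D,9.00): a=7.6410, h=4.7555
  candidates: C₊=(3.6678,3.4022) cross=72.674; C₋=(5.2680,-5.9733) cross=-72.674
  mode - wants cross < 0 → take C=(5.2680,-5.9733) (cross=-72.674)
ex = (C−B)/|BC| = (0.9258,-0.3780); ey = (0.3780,0.9258)
P = B + -1.23·ex + 0.76·ey = (-3.9156,-1.4026)

-3.92 -1.40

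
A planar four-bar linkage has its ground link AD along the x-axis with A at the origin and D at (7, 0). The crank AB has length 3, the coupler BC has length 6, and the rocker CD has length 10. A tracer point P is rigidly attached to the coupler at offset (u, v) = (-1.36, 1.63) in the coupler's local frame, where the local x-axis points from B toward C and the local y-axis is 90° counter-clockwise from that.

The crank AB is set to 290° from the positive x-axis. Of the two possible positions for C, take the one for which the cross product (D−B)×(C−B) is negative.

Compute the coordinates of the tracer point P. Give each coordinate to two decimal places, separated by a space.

A=(0,0), D=(7.00,0)
B = A + 3.00·(cos290°, sin290°) = (1.0261, -2.8191)
|BD| = 6.6057
circle(B,6.00) ∩ circle(D,10.00): a=-1.5415, h=5.7986
  candidates: C₊=(-2.8426,1.7671) cross=38.304; C₋=(2.1067,-8.7210) cross=-38.304
  mode - wants cross < 0 → take C=(2.1067,-8.7210) (cross=-38.304)
ex = (C−B)/|BC| = (0.1801,-0.9836); ey = (0.9836,0.1801)
P = B + -1.36·ex + 1.63·ey = (2.3845,-1.1878)

2.38 -1.19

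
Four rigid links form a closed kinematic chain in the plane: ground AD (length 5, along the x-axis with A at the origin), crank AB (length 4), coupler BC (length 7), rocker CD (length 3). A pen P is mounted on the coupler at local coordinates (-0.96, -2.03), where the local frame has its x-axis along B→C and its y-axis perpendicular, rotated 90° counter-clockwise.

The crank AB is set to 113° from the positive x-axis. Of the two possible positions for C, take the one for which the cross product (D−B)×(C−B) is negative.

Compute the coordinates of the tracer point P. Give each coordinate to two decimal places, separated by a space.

-3.76 3.22

A=(0,0), D=(5.00,0)
B = A + 4.00·(cos113°, sin113°) = (-1.5629, 3.6820)
|BD| = 7.5252
circle(B,7.00) ∩ circle(D,3.00): a=6.4203, h=2.7891
  candidates: C₊=(5.4011,2.9731) cross=20.989; C₋=(2.6717,-1.8918) cross=-20.989
  mode - wants cross < 0 → take C=(2.6717,-1.8918) (cross=-20.989)
ex = (C−B)/|BC| = (0.6049,-0.7963); ey = (0.7963,0.6049)
P = B + -0.96·ex + -2.03·ey = (-3.7601,3.2184)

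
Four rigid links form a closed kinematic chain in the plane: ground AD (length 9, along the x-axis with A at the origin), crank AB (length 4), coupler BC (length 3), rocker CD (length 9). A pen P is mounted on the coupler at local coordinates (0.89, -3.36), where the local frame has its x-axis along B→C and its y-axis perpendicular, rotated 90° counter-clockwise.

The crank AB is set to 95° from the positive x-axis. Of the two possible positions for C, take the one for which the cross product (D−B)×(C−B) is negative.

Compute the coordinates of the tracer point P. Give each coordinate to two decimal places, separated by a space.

A=(0,0), D=(9.00,0)
B = A + 4.00·(cos95°, sin95°) = (-0.3486, 3.9848)
|BD| = 10.1624
circle(B,3.00) ∩ circle(D,9.00): a=1.5388, h=2.5753
  candidates: C₊=(2.0767,5.7505) cross=26.171; C₋=(0.0571,1.0123) cross=-26.171
  mode - wants cross < 0 → take C=(0.0571,1.0123) (cross=-26.171)
ex = (C−B)/|BC| = (0.1352,-0.9908); ey = (0.9908,0.1352)
P = B + 0.89·ex + -3.36·ey = (-3.5574,2.6485)

-3.56 2.65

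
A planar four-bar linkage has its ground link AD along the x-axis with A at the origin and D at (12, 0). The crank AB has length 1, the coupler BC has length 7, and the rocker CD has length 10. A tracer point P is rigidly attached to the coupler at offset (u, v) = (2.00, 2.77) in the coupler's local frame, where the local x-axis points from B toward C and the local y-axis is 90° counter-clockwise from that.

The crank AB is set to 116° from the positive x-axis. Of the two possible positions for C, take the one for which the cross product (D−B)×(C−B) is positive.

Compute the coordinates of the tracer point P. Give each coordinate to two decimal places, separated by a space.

-1.22 4.22

A=(0,0), D=(12.00,0)
B = A + 1.00·(cos116°, sin116°) = (-0.4384, 0.8988)
|BD| = 12.4708
circle(B,7.00) ∩ circle(D,10.00): a=4.1906, h=5.6070
  candidates: C₊=(4.1455,6.1892) cross=69.924; C₋=(3.3372,-4.9957) cross=-69.924
  mode + wants cross > 0 → take C=(4.1455,6.1892) (cross=69.924)
ex = (C−B)/|BC| = (0.6548,0.7558); ey = (-0.7558,0.6548)
P = B + 2.00·ex + 2.77·ey = (-1.2222,4.2242)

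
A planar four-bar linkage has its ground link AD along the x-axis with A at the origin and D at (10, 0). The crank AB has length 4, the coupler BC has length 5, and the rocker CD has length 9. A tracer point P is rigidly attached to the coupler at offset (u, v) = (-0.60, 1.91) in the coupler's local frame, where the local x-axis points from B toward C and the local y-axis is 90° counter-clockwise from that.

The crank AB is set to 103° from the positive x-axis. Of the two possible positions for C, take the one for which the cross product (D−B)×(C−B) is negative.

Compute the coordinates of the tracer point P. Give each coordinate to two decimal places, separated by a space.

A=(0,0), D=(10.00,0)
B = A + 4.00·(cos103°, sin103°) = (-0.8998, 3.8975)
|BD| = 11.5757
circle(B,5.00) ∩ circle(D,9.00): a=3.3690, h=3.6946
  candidates: C₊=(3.5164,6.2420) cross=42.767; C₋=(1.0285,-0.7157) cross=-42.767
  mode - wants cross < 0 → take C=(1.0285,-0.7157) (cross=-42.767)
ex = (C−B)/|BC| = (0.3857,-0.9226); ey = (0.9226,0.3857)
P = B + -0.60·ex + 1.91·ey = (0.6310,5.1877)

0.63 5.19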